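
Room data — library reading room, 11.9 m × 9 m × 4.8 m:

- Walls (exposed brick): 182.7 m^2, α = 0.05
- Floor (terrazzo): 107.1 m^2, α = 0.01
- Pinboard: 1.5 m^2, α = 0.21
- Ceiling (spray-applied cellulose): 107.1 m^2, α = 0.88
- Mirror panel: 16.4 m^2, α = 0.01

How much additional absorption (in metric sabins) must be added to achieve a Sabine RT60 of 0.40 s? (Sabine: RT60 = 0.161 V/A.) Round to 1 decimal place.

Equivalent absorption area: A₁ = 182.7×0.05 + 107.1×0.01 + 1.5×0.21 + 107.1×0.88 + 16.4×0.01 = 104.933 m^2.
Target A₂ = 0.161·514.08/0.40 = 206.917 sabins (V = 514.08 m³).
Additional absorption ΔA = 206.917 − 104.933 = 102.0 sabins.

102.0 sabins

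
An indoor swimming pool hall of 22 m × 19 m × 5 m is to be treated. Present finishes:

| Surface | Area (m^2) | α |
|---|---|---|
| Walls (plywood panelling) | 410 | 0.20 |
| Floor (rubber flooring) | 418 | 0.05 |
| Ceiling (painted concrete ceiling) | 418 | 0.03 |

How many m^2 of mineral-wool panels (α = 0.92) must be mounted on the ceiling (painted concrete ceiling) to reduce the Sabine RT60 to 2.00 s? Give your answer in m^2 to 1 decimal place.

Total absorption A₁ = 410*0.20 + 418*0.05 + 418*0.03
  = 82.000 + 20.900 + 12.540 = 115.440 m^2 sabins.
V = 2090 m³. Target absorption A₂ = 0.161 × 2090 / 2.00 = 168.245 sabins.
ΔA needed = 168.245 − 115.440 = 52.805 sabins.
Each m^2 of panel replacing the ceiling (painted concrete ceiling) adds (0.92 − 0.03) = 0.89 sabins.
Area = ΔA/Δα = 52.805/0.89 = 59.3 m^2.

59.3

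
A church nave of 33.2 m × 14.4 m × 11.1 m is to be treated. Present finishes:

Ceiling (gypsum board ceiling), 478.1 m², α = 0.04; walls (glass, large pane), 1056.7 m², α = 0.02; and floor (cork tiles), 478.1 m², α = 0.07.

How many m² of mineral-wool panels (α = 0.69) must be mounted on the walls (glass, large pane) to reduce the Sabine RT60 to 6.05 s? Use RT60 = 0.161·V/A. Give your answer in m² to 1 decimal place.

100.7

A₁ = Σ Sᵢαᵢ = 478.1·0.04 + 1056.7·0.02 + 478.1·0.07 = 73.725 sabins.
Required A₂ = 0.161·5306.688/6.05 = 141.219 sabins.
Absorption to add: 141.219 − 73.725 = 67.494 sabins.
Each m² of panel replacing the walls (glass, large pane) adds (0.69 − 0.02) = 0.67 sabins.
Area = ΔA/Δα = 67.494/0.67 = 100.7 m².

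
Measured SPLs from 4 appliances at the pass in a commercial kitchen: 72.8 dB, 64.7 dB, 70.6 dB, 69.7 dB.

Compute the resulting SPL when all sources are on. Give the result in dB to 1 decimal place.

Sum in the linear (power) domain: Σ 10^(Lᵢ/10) = 10^(72.8/10) + 10^(64.7/10) + 10^(70.6/10) + 10^(69.7/10) = 4.282e+07.
Back to dB: 10·log₁₀ Σ = 76.3 dB.

76.3 dB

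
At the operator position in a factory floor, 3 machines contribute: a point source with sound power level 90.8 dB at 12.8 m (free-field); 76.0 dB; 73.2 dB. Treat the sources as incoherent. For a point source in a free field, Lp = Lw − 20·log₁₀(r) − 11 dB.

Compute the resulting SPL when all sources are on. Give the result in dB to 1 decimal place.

Source at 12.8 m: Lp = 90.8 − 20·log₁₀(12.8) − 11 = 57.7 dB.
Sum in the linear (power) domain: Σ 10^(Lᵢ/10) = 10^(57.7/10) + 10^(76.0/10) + 10^(73.2/10) = 6.129e+07.
Combined level = 10 log₁₀(6.129e+07) = 77.9 dB.

77.9 dB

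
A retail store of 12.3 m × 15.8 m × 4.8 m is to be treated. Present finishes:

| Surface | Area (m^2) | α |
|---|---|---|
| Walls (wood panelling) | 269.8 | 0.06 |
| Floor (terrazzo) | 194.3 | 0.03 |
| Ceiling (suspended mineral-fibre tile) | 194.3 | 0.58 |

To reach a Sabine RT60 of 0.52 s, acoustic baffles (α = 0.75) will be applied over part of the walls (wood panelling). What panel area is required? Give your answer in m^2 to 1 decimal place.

223.3

A₁ = Σ Sᵢαᵢ = 269.8*0.06 + 194.3*0.03 + 194.3*0.58 = 134.711 sabins.
V = 932.832 m³. Target absorption A₂ = 0.161 × 932.832 / 0.52 = 288.819 sabins.
ΔA needed = 288.819 − 134.711 = 154.108 sabins.
Each m^2 of panel replacing the walls (wood panelling) adds (0.75 − 0.06) = 0.69 sabins.
Panel area = 154.108 / 0.69 = 223.3 m^2.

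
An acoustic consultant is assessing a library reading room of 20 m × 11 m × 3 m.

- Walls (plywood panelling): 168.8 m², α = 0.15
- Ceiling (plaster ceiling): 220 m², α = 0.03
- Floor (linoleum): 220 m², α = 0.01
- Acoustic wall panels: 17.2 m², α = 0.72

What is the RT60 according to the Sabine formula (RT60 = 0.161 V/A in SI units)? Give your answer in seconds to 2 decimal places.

2.28 s

A = Σ Sᵢαᵢ = 168.8·0.15 + 220·0.03 + 220·0.01 + 17.2·0.72 = 46.504 sabins.
V = 20·11·3 = 660 m³.
T = 0.161 V/A = 0.161·660/46.504 = 2.28 s.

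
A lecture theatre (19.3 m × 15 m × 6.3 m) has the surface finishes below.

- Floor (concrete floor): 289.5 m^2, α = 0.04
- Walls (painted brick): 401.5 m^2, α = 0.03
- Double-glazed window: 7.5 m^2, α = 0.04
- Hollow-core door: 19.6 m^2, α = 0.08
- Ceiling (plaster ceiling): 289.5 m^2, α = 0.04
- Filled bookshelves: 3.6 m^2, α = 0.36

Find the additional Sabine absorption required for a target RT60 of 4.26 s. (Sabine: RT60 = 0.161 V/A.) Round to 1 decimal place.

Equivalent absorption area: A₁ = 289.5·0.04 + 401.5·0.03 + 7.5·0.04 + 19.6·0.08 + 289.5·0.04 + 3.6·0.36 = 38.369 m^2.
For T = 4.26 s, need A₂ = 0.161·V/T = 0.161·1823.85/4.26 = 68.930 sabins.
Shortfall: 68.930 − 38.369 = 30.6 sabins.

30.6 sabins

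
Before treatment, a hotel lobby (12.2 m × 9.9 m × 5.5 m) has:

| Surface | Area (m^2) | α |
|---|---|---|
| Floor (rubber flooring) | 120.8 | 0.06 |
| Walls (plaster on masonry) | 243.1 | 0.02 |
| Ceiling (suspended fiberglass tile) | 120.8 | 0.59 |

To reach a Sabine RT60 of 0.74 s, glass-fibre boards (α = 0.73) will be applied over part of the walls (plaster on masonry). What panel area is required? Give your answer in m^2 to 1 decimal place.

A₁ = Σ Sᵢαᵢ = 120.8*0.06 + 243.1*0.02 + 120.8*0.59 = 83.382 sabins.
V = 664.29 m³. Target absorption A₂ = 0.161 × 664.29 / 0.74 = 144.528 sabins.
Absorption to add: 144.528 − 83.382 = 61.146 sabins.
Each m^2 of panel replacing the walls (plaster on masonry) adds (0.73 − 0.02) = 0.71 sabins.
Panel area = 61.146 / 0.71 = 86.1 m^2.

86.1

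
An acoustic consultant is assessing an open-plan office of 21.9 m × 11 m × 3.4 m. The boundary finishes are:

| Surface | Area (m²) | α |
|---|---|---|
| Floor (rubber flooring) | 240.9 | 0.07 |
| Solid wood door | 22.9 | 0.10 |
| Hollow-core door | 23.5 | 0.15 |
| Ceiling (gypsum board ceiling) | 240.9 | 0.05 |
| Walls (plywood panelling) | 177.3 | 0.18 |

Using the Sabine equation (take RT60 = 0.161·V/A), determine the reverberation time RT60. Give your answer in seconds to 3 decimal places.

1.979 sec

Summing Sᵢαᵢ: 16.863 + 2.290 + 3.525 + 12.045 + 31.914 → A = 66.637 sabins.
Room volume: 819.06 m³.
Sabine: RT60 = 0.161 × 819.06 / 66.637 = 1.979 s.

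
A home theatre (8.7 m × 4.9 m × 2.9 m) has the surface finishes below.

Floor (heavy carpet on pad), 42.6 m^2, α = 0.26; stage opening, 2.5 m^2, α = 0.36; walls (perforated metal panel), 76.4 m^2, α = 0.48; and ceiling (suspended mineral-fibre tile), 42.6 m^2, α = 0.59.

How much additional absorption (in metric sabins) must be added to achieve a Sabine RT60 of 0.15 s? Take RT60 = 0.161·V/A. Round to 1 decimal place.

58.9 sabins

A₁ = Σ Sᵢαᵢ = 42.6*0.26 + 2.5*0.36 + 76.4*0.48 + 42.6*0.59 = 73.782 sabins.
For T = 0.15 s, need A₂ = 0.161·V/T = 0.161·123.627/0.15 = 132.693 sabins.
Additional absorption ΔA = 132.693 − 73.782 = 58.9 sabins.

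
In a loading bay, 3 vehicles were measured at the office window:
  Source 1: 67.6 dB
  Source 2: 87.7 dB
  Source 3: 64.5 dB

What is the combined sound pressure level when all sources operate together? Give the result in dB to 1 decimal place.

87.8 dB

Sum in the linear (power) domain: Σ 10^(Lᵢ/10) = 10^(67.6/10) + 10^(87.7/10) + 10^(64.5/10) = 5.974e+08.
L_total = 10·log₁₀(5.974e+08) = 87.8 dB.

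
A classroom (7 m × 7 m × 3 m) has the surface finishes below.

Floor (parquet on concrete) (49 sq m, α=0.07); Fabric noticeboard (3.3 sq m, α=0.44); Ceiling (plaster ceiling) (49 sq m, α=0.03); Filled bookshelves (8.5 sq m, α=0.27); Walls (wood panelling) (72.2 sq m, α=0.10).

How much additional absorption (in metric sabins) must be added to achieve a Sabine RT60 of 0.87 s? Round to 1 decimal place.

11.3 sabins

Total absorption A₁ = 49×0.07 + 3.3×0.44 + 49×0.03 + 8.5×0.27 + 72.2×0.10
  = 3.430 + 1.452 + 1.470 + 2.295 + 7.220 = 15.867 sq m sabins.
For T = 0.87 s, need A₂ = 0.161·V/T = 0.161·147/0.87 = 27.203 sabins.
ΔA = A₂ − A₁ = 27.203 − 15.867 = 11.3 sabins.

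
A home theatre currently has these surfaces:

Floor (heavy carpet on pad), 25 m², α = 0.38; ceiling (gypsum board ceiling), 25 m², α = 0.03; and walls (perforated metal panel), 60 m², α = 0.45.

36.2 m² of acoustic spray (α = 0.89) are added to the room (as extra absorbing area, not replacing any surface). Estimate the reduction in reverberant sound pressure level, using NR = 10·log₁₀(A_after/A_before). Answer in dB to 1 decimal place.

Equivalent absorption area: A_before = 25*0.38 + 25*0.03 + 60*0.45 = 37.250 m².
Added absorption = 36.2 × 0.89 = 32.218 sabins.
A_after = 37.250 + 32.218 = 69.468 sabins.
Reduction = 10 log₁₀(A_after/A_before) = 10 log₁₀(1.8649) = 2.7 dB.

2.7 dB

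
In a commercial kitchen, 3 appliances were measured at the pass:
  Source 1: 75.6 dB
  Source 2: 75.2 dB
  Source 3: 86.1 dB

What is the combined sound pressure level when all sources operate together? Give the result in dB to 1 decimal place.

86.8 dB

Converting to relative power and adding: 10^(75.6/10) + 10^(75.2/10) + 10^(86.1/10) = 4.768e+08.
Back to dB: 10·log₁₀ Σ = 86.8 dB.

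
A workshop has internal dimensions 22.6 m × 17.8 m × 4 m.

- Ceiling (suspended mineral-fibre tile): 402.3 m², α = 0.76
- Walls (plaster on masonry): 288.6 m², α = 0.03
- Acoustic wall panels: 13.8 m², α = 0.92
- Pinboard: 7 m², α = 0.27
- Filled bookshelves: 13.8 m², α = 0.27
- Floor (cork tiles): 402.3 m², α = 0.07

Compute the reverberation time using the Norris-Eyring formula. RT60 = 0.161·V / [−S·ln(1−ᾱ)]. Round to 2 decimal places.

Total surface area S = 402.3 + 288.6 + 13.8 + 7 + 13.8 + 402.3 = 1127.8 m².
Σ(Sᵢαᵢ) = 402.3·0.76 + 288.6·0.03 + 13.8·0.92 + 7·0.27 + 13.8·0.27 + 402.3·0.07 = 360.879.
Mean coefficient ᾱ = A/S = 0.3200.
Eyring denominator: −S ln(1−ᾱ) = 434.950.
V = 22.6 × 17.8 × 4 = 1609.12 m³.
T = 0.161·V/[−S·ln(1−ᾱ)] = 0.161·1609.12/434.950 = 0.60 s.

0.60 s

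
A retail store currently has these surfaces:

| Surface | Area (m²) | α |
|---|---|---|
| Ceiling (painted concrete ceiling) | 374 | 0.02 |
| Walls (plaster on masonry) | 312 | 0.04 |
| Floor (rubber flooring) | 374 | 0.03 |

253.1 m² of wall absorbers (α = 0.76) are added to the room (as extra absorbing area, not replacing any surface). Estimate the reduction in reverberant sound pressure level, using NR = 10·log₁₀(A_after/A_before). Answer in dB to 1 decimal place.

Equivalent absorption area: A_before = 374×0.02 + 312×0.04 + 374×0.03 = 31.180 m².
Treatment contributes 253.1·0.76 = 192.356 sabins.
A_after = 31.180 + 192.356 = 223.536 sabins.
NR = 10·log₁₀(223.536/31.180) = 8.6 dB.

8.6 dB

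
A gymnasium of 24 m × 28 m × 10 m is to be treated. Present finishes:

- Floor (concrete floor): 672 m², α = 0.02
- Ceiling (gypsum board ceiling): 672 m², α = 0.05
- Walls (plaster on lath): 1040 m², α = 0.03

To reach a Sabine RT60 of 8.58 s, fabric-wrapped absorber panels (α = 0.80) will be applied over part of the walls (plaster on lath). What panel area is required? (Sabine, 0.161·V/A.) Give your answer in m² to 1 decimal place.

62.2

Total absorption A₁ = 672*0.02 + 672*0.05 + 1040*0.03
  = 13.440 + 33.600 + 31.200 = 78.240 m² sabins.
Required A₂ = 0.161·6720/8.58 = 126.098 sabins.
Absorption to add: 126.098 − 78.240 = 47.858 sabins.
Each m² of panel replacing the walls (plaster on lath) adds (0.80 − 0.03) = 0.77 sabins.
Area = ΔA/Δα = 47.858/0.77 = 62.2 m².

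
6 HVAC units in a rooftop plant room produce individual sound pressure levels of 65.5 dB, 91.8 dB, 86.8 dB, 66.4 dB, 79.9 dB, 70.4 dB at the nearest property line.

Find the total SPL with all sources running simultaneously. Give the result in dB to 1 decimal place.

93.2 dB

Sum in the linear (power) domain: Σ 10^(Lᵢ/10) = 10^(65.5/10) + 10^(91.8/10) + 10^(86.8/10) + 10^(66.4/10) + 10^(79.9/10) + 10^(70.4/10) = 2.109e+09.
L_total = 10·log₁₀(2.109e+09) = 93.2 dB.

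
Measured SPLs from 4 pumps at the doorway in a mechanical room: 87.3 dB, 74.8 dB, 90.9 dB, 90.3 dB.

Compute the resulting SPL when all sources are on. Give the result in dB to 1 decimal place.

Σ 10^(Lᵢ/10) = 2.869e+09.
Combined level = 10 log₁₀(2.869e+09) = 94.6 dB.

94.6 dB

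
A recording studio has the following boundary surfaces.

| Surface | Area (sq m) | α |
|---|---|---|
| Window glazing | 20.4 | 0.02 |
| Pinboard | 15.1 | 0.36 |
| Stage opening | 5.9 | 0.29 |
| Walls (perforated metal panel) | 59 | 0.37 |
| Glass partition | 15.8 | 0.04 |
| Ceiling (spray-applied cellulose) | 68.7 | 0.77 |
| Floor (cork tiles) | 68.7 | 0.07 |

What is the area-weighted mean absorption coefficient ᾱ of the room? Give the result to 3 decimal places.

0.346

S = Σ Sᵢ = 20.4 + 15.1 + 5.9 + 59 + 15.8 + 68.7 + 68.7 = 253.6 sq m.
A = 20.4*0.02 + 15.1*0.36 + 5.9*0.29 + 59*0.37 + 15.8*0.04 + 68.7*0.77 + 68.7*0.07 = 87.725 sabins.
ᾱ = A/S = 0.346.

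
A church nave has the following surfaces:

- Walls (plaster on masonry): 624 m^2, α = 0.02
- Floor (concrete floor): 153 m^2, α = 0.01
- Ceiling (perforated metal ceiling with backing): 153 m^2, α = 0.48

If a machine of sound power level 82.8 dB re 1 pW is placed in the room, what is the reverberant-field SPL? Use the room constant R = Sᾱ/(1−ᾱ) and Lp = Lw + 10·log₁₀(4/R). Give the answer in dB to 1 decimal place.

Σ(Sᵢαᵢ) = 624×0.02 + 153×0.01 + 153×0.48 = 87.450; total area S = 930.0 m^2.
ᾱ = 0.0940, so room constant R = A/(1−ᾱ) = 96.523 m^2.
Lp = 82.8 + 10·log₁₀(4/96.523) = 82.8 + (-13.83) = 69.0 dB.

69.0 dB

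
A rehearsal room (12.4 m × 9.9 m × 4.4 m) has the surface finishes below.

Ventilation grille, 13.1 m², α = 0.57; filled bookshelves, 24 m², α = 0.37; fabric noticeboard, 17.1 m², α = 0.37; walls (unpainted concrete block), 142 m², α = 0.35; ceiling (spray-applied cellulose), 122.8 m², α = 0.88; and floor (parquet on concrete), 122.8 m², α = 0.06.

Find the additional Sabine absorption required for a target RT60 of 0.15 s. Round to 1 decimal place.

Total absorption A₁ = 13.1·0.57 + 24·0.37 + 17.1·0.37 + 142·0.35 + 122.8·0.88 + 122.8·0.06
  = 7.467 + 8.880 + 6.327 + 49.700 + 108.064 + 7.368 = 187.806 m² sabins.
Target A₂ = 0.161·540.144/0.15 = 579.755 sabins (V = 540.144 m³).
Additional absorption ΔA = 579.755 − 187.806 = 391.9 sabins.

391.9 sabins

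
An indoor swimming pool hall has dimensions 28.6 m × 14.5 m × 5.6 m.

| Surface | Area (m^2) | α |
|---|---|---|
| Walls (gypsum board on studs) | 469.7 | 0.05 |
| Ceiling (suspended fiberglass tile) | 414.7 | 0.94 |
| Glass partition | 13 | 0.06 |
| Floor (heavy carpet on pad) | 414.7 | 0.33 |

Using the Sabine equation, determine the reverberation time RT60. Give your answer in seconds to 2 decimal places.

Summing Sᵢαᵢ: 23.485 + 389.818 + 0.780 + 136.851 → A = 550.934 sabins.
Volume V = 28.6 × 14.5 × 5.6 = 2322.32 m³.
T = 0.161 V/A = 0.161·2322.32/550.934 = 0.68 s.

0.68 s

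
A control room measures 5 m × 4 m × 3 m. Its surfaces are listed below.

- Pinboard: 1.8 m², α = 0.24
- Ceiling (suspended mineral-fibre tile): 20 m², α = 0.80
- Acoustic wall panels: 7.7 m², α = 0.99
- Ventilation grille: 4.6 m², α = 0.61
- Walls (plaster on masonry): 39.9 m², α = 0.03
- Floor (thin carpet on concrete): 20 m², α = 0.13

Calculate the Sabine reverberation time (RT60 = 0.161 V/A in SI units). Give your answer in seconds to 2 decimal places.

A = Σ Sᵢαᵢ = 1.8×0.24 + 20×0.80 + 7.7×0.99 + 4.6×0.61 + 39.9×0.03 + 20×0.13 = 30.658 sabins.
Room volume: 60 m³.
T = 0.161 V/A = 0.161·60/30.658 = 0.32 s.

0.32 s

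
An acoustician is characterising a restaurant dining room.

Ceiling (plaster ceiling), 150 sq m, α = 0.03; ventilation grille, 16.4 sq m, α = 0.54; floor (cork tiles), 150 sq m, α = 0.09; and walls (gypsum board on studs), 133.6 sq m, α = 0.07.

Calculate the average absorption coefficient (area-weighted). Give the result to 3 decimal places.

0.080

S = Σ Sᵢ = 150 + 16.4 + 150 + 133.6 = 450.0 sq m.
Weighted sum Σ Sα = 36.208.
ᾱ = A/S = 0.080.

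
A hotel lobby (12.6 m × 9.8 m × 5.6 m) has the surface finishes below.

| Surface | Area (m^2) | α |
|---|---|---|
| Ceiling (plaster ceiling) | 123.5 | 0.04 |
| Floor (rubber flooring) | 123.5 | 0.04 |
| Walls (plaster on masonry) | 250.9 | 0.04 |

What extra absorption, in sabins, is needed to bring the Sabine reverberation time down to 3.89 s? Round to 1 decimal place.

A₁ = Σ Sᵢαᵢ = 123.5·0.04 + 123.5·0.04 + 250.9·0.04 = 19.916 sabins.
For T = 3.89 s, need A₂ = 0.161·V/T = 0.161·691.488/3.89 = 28.619 sabins.
Additional absorption ΔA = 28.619 − 19.916 = 8.7 sabins.

8.7 sabins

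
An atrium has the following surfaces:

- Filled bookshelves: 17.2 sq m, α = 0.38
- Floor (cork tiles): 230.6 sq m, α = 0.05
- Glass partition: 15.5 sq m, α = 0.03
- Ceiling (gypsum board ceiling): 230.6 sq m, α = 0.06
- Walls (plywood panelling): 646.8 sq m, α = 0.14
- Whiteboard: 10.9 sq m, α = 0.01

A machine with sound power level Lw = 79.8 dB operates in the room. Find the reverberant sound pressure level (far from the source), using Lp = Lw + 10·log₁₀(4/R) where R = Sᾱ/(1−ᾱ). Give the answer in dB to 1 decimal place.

64.4 dB

A = 123.028 sabins; S = 1151.6 sq m.
ᾱ = 123.028/1151.6 = 0.1068; R = Sᾱ/(1−ᾱ) = 123.028/(1−0.1068) = 137.738 sq m.
Lp = Lw + 10 log₁₀(4/R) = 79.8 -15.37 = 64.4 dB.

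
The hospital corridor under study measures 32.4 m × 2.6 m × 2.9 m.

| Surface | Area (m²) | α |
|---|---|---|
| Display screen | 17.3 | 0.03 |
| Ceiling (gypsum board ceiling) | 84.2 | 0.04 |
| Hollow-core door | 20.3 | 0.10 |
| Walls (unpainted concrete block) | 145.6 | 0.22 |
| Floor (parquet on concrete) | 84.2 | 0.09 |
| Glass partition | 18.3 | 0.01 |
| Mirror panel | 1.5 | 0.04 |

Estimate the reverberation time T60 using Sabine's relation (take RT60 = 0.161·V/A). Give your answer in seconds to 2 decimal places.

0.86 s

Total absorption A = 17.3·0.03 + 84.2·0.04 + 20.3·0.10 + 145.6·0.22 + 84.2·0.09 + 18.3·0.01 + 1.5·0.04
  = 0.519 + 3.368 + 2.030 + 32.032 + 7.578 + 0.183 + 0.060 = 45.770 m² sabins.
Room volume: 244.296 m³.
T = 0.161 V/A = 0.161·244.296/45.770 = 0.86 s.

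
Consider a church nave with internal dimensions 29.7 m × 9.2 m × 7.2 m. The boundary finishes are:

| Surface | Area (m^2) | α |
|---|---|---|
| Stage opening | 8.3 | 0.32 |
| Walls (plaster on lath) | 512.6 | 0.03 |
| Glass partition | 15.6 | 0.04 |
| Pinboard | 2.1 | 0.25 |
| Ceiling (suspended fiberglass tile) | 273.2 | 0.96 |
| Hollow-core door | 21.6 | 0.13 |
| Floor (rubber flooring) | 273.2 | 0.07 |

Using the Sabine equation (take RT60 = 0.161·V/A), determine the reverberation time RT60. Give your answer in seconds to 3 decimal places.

A = Σ Sᵢαᵢ = 8.3*0.32 + 512.6*0.03 + 15.6*0.04 + 2.1*0.25 + 273.2*0.96 + 21.6*0.13 + 273.2*0.07 = 303.387 sabins.
V = 29.7·9.2·7.2 = 1967.328 m³.
Sabine: RT60 = 0.161 × 1967.328 / 303.387 = 1.044 s.

1.044 seconds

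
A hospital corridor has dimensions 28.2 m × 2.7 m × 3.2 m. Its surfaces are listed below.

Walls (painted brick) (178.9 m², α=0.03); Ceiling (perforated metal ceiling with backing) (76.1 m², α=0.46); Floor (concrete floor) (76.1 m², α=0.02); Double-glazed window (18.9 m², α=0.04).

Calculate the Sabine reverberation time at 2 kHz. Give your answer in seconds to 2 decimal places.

Summing Sᵢαᵢ: 5.367 + 35.006 + 1.522 + 0.756 → A = 42.651 sabins.
V = 28.2·2.7·3.2 = 243.648 m³.
T = 0.161 V/A = 0.161·243.648/42.651 = 0.92 s.

0.92 s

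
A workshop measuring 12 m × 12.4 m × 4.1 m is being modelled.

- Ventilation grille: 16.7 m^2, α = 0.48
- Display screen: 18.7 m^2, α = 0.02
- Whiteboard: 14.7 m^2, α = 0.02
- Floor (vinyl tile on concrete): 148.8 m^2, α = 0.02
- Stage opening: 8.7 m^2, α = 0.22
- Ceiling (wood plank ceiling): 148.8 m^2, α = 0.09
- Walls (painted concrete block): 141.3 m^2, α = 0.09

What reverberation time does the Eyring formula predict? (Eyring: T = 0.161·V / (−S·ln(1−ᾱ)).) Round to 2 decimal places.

2.38 seconds

Total surface area S = 16.7 + 18.7 + 14.7 + 148.8 + 8.7 + 148.8 + 141.3 = 497.7 m^2.
Σ(Sᵢαᵢ) = 16.7·0.48 + 18.7·0.02 + 14.7·0.02 + 148.8·0.02 + 8.7·0.22 + 148.8·0.09 + 141.3·0.09 = 39.683.
Mean coefficient ᾱ = A/S = 0.0797.
−S·ln(1−ᾱ) = −497.7 × ln(1 − 0.0797) = 41.337.
V = 12 × 12.4 × 4.1 = 610.08 m³.
T = 0.161·V/[−S·ln(1−ᾱ)] = 0.161·610.08/41.337 = 2.38 s.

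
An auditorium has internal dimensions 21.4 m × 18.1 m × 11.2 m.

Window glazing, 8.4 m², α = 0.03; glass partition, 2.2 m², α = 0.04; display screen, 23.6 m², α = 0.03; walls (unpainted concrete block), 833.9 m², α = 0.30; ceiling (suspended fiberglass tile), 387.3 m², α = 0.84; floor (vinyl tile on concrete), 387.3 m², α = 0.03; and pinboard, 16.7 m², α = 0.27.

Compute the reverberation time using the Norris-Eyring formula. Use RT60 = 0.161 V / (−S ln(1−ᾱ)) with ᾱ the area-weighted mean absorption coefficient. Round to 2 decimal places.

Total surface area S = 8.4 + 2.2 + 23.6 + 833.9 + 387.3 + 387.3 + 16.7 = 1659.4 m².
Σ(Sᵢαᵢ) = 8.4·0.03 + 2.2·0.04 + 23.6·0.03 + 833.9·0.30 + 387.3·0.84 + 387.3·0.03 + 16.7·0.27 = 592.678.
Mean coefficient ᾱ = A/S = 0.3572.
Eyring denominator: −S ln(1−ᾱ) = 733.325.
V = 21.4 × 18.1 × 11.2 = 4338.208 m³.
RT60 = 0.161 × 4338.208 / 733.325 = 0.95 s.

0.95 seconds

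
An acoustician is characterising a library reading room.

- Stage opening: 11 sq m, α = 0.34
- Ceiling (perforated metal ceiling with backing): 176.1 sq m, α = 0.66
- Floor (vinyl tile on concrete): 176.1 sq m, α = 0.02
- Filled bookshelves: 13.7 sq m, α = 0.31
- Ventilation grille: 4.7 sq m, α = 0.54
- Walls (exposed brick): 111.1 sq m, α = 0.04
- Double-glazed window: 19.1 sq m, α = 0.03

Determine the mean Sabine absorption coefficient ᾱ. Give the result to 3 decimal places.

S = Σ Sᵢ = 11 + 176.1 + 176.1 + 13.7 + 4.7 + 111.1 + 19.1 = 511.8 sq m.
A = 11·0.34 + 176.1·0.66 + 176.1·0.02 + 13.7·0.31 + 4.7·0.54 + 111.1·0.04 + 19.1·0.03 = 135.290 sabins.
ᾱ = A/S = 0.264.

0.264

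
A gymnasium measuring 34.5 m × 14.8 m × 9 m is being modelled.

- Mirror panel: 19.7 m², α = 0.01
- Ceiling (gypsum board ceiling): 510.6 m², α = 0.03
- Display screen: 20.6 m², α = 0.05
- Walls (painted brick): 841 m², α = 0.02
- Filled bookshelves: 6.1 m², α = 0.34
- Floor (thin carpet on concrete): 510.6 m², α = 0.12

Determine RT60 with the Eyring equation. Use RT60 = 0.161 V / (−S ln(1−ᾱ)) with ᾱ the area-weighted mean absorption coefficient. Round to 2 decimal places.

7.45 seconds

S = Σ Sᵢ = 1908.6 m².
Σ(Sᵢαᵢ) = 19.7×0.01 + 510.6×0.03 + 20.6×0.05 + 841×0.02 + 6.1×0.34 + 510.6×0.12 = 96.711.
ᾱ = 96.711 / 1908.6 = 0.0507.
−S·ln(1−ᾱ) = −1908.6 × ln(1 − 0.0507) = 99.305.
V = 34.5 × 14.8 × 9 = 4595.4 m³.
T = 0.161·V/[−S·ln(1−ᾱ)] = 0.161·4595.4/99.305 = 7.45 s.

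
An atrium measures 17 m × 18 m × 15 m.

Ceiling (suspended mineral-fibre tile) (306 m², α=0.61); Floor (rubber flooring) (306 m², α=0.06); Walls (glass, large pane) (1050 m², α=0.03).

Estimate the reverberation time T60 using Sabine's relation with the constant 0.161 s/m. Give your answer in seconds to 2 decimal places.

A = Σ Sᵢαᵢ = 306×0.61 + 306×0.06 + 1050×0.03 = 236.520 sabins.
Volume V = 17 × 18 × 15 = 4590 m³.
Sabine: RT60 = 0.161 × 4590 / 236.520 = 3.12 s.

3.12 s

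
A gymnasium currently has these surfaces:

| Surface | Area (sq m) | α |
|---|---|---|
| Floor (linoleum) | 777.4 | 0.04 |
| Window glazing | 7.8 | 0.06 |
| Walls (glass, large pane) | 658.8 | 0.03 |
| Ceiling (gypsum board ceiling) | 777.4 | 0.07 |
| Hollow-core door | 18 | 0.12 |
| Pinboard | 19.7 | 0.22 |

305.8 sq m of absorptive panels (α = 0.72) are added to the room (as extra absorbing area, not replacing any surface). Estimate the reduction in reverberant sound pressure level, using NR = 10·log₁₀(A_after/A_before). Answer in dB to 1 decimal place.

A_before = Σ Sᵢαᵢ = 777.4*0.04 + 7.8*0.06 + 658.8*0.03 + 777.4*0.07 + 18*0.12 + 19.7*0.22 = 112.240 sabins.
Treatment contributes 305.8·0.72 = 220.176 sabins.
New total A_after = 332.416 sabins.
Reduction = 10 log₁₀(A_after/A_before) = 10 log₁₀(2.9617) = 4.7 dB.

4.7 dB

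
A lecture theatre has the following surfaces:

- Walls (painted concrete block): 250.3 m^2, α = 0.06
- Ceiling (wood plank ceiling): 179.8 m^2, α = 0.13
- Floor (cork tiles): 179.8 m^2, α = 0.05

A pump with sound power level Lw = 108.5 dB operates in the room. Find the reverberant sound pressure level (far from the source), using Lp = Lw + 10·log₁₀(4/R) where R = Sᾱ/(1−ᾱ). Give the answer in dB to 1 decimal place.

A = 47.382 sabins; S = 609.9 m^2.
ᾱ = 0.0777, so room constant R = A/(1−ᾱ) = 51.374 m^2.
Lp = Lw + 10 log₁₀(4/R) = 108.5 -11.09 = 97.4 dB.

97.4 dB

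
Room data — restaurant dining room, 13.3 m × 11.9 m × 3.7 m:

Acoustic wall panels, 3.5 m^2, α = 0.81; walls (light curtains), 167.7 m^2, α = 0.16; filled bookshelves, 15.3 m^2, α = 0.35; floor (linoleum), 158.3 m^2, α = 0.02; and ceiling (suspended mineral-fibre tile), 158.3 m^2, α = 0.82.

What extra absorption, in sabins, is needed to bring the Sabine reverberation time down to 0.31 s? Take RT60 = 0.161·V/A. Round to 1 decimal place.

136.1 sabins

Summing Sᵢαᵢ: 2.835 + 26.832 + 5.355 + 3.166 + 129.806 → A₁ = 167.994 sabins.
Target A₂ = 0.161·585.599/0.31 = 304.134 sabins (V = 585.599 m³).
Shortfall: 304.134 − 167.994 = 136.1 sabins.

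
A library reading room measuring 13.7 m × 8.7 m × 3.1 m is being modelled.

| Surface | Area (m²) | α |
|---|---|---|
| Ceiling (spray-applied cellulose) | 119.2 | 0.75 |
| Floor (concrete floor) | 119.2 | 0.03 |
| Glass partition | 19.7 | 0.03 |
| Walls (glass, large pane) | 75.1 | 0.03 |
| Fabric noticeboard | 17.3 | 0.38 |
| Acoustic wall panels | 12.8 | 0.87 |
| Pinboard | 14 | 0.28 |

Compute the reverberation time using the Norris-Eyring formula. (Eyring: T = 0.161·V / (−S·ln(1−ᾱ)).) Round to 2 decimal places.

Total surface area S = 119.2 + 119.2 + 19.7 + 75.1 + 17.3 + 12.8 + 14 = 377.3 m².
Absorption A = 119.2×0.75 + 119.2×0.03 + 19.7×0.03 + 75.1×0.03 + 17.3×0.38 + 12.8×0.87 + 14×0.28 = 117.450 sabins.
Mean coefficient ᾱ = A/S = 0.3113.
Eyring denominator: −S ln(1−ᾱ) = 140.714.
V = 13.7 × 8.7 × 3.1 = 369.489 m³.
T = 0.161·V/[−S·ln(1−ᾱ)] = 0.161·369.489/140.714 = 0.42 s.

0.42 s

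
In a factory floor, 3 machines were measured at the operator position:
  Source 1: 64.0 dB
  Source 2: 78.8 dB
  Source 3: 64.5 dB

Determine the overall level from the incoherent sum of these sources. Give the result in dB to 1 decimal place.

Σ 10^(Lᵢ/10) = 8.119e+07.
Combined level = 10 log₁₀(8.119e+07) = 79.1 dB.

79.1 dB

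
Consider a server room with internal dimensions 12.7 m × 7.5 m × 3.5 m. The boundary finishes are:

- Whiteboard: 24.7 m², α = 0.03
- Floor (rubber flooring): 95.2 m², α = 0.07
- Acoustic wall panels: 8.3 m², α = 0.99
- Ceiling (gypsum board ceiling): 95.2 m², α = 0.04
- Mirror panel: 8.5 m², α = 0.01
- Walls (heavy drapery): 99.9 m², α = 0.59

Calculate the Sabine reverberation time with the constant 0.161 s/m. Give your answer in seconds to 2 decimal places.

A = Σ Sᵢαᵢ = 24.7·0.03 + 95.2·0.07 + 8.3·0.99 + 95.2·0.04 + 8.5·0.01 + 99.9·0.59 = 78.456 sabins.
Volume V = 12.7 × 7.5 × 3.5 = 333.375 m³.
Sabine: RT60 = 0.161 × 333.375 / 78.456 = 0.68 s.

0.68 sec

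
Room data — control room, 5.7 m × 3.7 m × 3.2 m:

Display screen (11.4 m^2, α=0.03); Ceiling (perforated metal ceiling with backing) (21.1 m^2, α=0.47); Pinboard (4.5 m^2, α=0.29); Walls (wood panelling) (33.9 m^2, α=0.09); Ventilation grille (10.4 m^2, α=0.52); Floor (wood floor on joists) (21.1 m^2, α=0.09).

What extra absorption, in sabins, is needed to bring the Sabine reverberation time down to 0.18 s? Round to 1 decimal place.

38.4 sabins

Total absorption A₁ = 11.4*0.03 + 21.1*0.47 + 4.5*0.29 + 33.9*0.09 + 10.4*0.52 + 21.1*0.09
  = 0.342 + 9.917 + 1.305 + 3.051 + 5.408 + 1.899 = 21.922 m^2 sabins.
Target A₂ = 0.161·67.488/0.18 = 60.364 sabins (V = 67.488 m³).
Additional absorption ΔA = 60.364 − 21.922 = 38.4 sabins.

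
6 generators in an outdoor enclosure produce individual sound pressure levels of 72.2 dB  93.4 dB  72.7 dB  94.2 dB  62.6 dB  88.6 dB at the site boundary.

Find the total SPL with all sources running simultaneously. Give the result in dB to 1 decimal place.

97.5 dB

Converting to relative power and adding: 10^(72.2/10) + 10^(93.4/10) + 10^(72.7/10) + 10^(94.2/10) + 10^(62.6/10) + 10^(88.6/10) = 5.58e+09.
L_total = 10·log₁₀(5.58e+09) = 97.5 dB.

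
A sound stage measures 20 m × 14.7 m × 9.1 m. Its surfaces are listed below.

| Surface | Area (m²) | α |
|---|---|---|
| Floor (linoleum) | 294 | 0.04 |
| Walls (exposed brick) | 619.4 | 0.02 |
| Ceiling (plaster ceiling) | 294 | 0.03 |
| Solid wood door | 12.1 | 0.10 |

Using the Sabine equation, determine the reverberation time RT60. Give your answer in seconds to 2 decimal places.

12.60 sec

A = Σ Sᵢαᵢ = 294*0.04 + 619.4*0.02 + 294*0.03 + 12.1*0.10 = 34.178 sabins.
Volume V = 20 × 14.7 × 9.1 = 2675.4 m³.
RT60 = 0.161 · V / A = 0.161 × 2675.4 / 34.178 = 12.60 s.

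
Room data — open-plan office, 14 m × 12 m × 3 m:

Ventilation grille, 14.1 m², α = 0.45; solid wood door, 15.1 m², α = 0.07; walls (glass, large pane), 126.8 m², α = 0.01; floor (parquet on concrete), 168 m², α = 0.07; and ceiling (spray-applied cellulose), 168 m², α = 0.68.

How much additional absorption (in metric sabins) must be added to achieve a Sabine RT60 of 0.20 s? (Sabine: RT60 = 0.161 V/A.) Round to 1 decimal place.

A₁ = Σ Sᵢαᵢ = 14.1*0.45 + 15.1*0.07 + 126.8*0.01 + 168*0.07 + 168*0.68 = 134.670 sabins.
For T = 0.20 s, need A₂ = 0.161·V/T = 0.161·504/0.20 = 405.720 sabins.
ΔA = A₂ − A₁ = 405.720 − 134.670 = 271.1 sabins.

271.1 sabins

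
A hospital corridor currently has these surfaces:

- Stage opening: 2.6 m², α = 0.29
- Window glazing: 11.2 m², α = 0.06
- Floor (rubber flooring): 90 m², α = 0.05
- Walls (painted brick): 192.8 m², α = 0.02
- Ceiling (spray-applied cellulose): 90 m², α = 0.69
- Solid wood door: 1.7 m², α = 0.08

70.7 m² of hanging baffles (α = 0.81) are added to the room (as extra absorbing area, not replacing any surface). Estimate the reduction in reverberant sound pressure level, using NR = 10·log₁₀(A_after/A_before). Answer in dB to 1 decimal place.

Equivalent absorption area: A_before = 2.6×0.29 + 11.2×0.06 + 90×0.05 + 192.8×0.02 + 90×0.69 + 1.7×0.08 = 72.018 m².
Treatment contributes 70.7·0.81 = 57.267 sabins.
A_after = 72.018 + 57.267 = 129.285 sabins.
Reduction = 10 log₁₀(A_after/A_before) = 10 log₁₀(1.7952) = 2.5 dB.

2.5 dB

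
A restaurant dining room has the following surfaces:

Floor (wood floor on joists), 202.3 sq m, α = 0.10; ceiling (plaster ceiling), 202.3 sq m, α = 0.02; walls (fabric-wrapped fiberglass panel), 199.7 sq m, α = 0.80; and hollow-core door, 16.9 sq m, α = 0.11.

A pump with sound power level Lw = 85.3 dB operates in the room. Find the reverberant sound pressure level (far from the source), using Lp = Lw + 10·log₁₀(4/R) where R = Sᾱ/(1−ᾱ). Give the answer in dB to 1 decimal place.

67.1 dB

A = 185.895 sabins; S = 621.2 sq m.
ᾱ = 185.895/621.2 = 0.2993; R = Sᾱ/(1−ᾱ) = 185.895/(1−0.2993) = 265.299 sq m.
Lp = Lw + 10 log₁₀(4/R) = 85.3 -18.22 = 67.1 dB.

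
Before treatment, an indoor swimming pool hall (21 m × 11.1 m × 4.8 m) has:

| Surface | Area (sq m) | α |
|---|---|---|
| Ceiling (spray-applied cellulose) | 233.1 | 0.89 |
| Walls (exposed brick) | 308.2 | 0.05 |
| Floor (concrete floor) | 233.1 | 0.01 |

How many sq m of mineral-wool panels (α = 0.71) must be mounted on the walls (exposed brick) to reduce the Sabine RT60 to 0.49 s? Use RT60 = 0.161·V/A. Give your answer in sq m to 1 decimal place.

215.8

Summing Sᵢαᵢ: 207.459 + 15.410 + 2.331 → A₁ = 225.200 sabins.
V = 1118.88 m³. Target absorption A₂ = 0.161 × 1118.88 / 0.49 = 367.632 sabins.
Absorption to add: 367.632 − 225.200 = 142.432 sabins.
Each sq m of panel replacing the walls (exposed brick) adds (0.71 − 0.05) = 0.66 sabins.
Area = ΔA/Δα = 142.432/0.66 = 215.8 sq m.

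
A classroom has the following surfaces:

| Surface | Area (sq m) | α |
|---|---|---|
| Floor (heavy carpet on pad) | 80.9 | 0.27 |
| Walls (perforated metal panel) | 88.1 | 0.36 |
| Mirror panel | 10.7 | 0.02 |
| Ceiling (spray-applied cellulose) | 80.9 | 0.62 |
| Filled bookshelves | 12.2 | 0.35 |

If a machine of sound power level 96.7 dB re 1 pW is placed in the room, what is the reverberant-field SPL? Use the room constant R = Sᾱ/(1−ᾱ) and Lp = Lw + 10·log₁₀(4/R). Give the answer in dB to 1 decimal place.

80.2 dB

A = 108.201 sabins; S = 272.8 sq m.
ᾱ = 108.201/272.8 = 0.3966; R = Sᾱ/(1−ᾱ) = 108.201/(1−0.3966) = 179.319 sq m.
Lp = 96.7 + 10·log₁₀(4/179.319) = 96.7 + (-16.52) = 80.2 dB.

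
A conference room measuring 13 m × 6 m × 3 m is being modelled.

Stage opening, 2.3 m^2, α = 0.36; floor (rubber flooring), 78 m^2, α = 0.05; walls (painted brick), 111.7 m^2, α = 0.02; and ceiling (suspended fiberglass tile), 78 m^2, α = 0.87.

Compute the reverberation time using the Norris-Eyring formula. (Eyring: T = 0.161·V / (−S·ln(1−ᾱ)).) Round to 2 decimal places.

0.43 seconds

S = Σ Sᵢ = 270.0 m^2.
Σ(Sᵢαᵢ) = 2.3·0.36 + 78·0.05 + 111.7·0.02 + 78·0.87 = 74.822.
Mean coefficient ᾱ = A/S = 0.2771.
Eyring denominator: −S ln(1−ᾱ) = 87.611.
V = 13 × 6 × 3 = 234 m³.
T = 0.161·V/[−S·ln(1−ᾱ)] = 0.161·234/87.611 = 0.43 s.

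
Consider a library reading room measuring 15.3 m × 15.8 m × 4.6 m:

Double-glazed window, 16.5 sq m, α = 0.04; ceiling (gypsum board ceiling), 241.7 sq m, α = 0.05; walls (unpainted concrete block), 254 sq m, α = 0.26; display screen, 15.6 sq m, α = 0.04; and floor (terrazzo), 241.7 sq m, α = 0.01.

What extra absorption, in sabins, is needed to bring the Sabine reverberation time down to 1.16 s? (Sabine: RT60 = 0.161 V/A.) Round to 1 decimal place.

72.5 sabins

Equivalent absorption area: A₁ = 16.5×0.04 + 241.7×0.05 + 254×0.26 + 15.6×0.04 + 241.7×0.01 = 81.826 sq m.
Target A₂ = 0.161·1112.004/1.16 = 154.338 sabins (V = 1112.004 m³).
ΔA = A₂ − A₁ = 154.338 − 81.826 = 72.5 sabins.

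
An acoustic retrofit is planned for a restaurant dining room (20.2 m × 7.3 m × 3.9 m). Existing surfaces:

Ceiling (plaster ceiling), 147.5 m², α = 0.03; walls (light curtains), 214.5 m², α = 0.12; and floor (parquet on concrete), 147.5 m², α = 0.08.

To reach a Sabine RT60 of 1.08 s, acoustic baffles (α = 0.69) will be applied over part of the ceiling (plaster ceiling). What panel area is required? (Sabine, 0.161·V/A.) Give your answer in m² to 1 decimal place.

66.3

A₁ = Σ Sᵢαᵢ = 147.5·0.03 + 214.5·0.12 + 147.5·0.08 = 41.965 sabins.
V = 575.094 m³. Target absorption A₂ = 0.161 × 575.094 / 1.08 = 85.732 sabins.
ΔA needed = 85.732 − 41.965 = 43.767 sabins.
Net gain per m²: Δα = 0.69 − 0.03 = 0.66.
Area = ΔA/Δα = 43.767/0.66 = 66.3 m².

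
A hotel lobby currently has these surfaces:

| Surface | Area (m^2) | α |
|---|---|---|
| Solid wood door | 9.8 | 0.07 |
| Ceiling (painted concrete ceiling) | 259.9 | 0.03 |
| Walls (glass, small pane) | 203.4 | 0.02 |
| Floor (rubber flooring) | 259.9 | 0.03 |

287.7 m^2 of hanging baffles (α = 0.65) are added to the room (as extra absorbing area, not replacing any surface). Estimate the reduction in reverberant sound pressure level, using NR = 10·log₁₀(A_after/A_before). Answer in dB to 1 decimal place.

Summing Sᵢαᵢ: 0.686 + 7.797 + 4.068 + 7.797 → A_before = 20.348 sabins.
Added absorption = 287.7 × 0.65 = 187.005 sabins.
New total A_after = 207.353 sabins.
Reduction = 10 log₁₀(A_after/A_before) = 10 log₁₀(10.1903) = 10.1 dB.

10.1 dB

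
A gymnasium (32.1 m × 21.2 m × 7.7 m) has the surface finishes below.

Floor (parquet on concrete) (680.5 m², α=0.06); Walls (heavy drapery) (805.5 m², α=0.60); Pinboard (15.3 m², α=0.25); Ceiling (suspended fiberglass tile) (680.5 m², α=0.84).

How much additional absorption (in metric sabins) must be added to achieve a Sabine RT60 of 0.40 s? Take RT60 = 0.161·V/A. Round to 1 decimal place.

1009.5 sabins

Total absorption A₁ = 680.5·0.06 + 805.5·0.60 + 15.3·0.25 + 680.5·0.84
  = 40.830 + 483.300 + 3.825 + 571.620 = 1099.575 m² sabins.
Target A₂ = 0.161·5240.004/0.40 = 2109.102 sabins (V = 5240.004 m³).
ΔA = A₂ − A₁ = 2109.102 − 1099.575 = 1009.5 sabins.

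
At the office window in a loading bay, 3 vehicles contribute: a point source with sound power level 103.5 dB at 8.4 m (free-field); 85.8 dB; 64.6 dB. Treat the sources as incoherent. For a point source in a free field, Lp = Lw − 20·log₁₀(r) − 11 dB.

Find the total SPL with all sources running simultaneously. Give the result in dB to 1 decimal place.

Source at 8.4 m: Lp = 103.5 − 20·log₁₀(8.4) − 11 = 74.0 dB.
Sum in the linear (power) domain: Σ 10^(Lᵢ/10) = 10^(74.0/10) + 10^(85.8/10) + 10^(64.6/10) = 4.082e+08.
L_total = 10·log₁₀(4.082e+08) = 86.1 dB.

86.1 dB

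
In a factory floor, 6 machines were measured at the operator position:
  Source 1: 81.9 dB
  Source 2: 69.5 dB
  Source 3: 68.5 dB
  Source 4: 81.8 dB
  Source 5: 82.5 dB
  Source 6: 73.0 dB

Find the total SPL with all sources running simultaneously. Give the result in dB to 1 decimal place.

87.2 dB

Sum in the linear (power) domain: Σ 10^(Lᵢ/10) = 10^(81.9/10) + 10^(69.5/10) + 10^(68.5/10) + 10^(81.8/10) + 10^(82.5/10) + 10^(73.0/10) = 5.2e+08.
L_total = 10·log₁₀(5.2e+08) = 87.2 dB.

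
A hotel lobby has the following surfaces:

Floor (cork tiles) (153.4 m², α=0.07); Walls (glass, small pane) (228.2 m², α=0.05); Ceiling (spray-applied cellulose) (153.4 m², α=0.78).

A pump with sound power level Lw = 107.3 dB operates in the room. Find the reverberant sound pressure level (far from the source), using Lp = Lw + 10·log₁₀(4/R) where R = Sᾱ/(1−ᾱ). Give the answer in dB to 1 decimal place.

A = 141.800 sabins; S = 535.0 m².
ᾱ = 141.800/535.0 = 0.2650; R = Sᾱ/(1−ᾱ) = 141.800/(1−0.2650) = 192.925 m².
Lp = Lw + 10 log₁₀(4/R) = 107.3 -16.83 = 90.5 dB.

90.5 dB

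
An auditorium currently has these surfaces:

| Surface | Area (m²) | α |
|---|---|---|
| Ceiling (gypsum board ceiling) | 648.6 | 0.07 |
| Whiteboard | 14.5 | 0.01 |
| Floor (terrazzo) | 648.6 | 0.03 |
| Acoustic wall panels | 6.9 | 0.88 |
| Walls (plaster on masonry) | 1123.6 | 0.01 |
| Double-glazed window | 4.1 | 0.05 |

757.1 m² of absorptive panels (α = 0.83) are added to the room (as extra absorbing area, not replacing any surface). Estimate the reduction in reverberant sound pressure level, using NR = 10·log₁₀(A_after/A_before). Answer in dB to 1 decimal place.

9.4 dB

A_before = Σ Sᵢαᵢ = 648.6×0.07 + 14.5×0.01 + 648.6×0.03 + 6.9×0.88 + 1123.6×0.01 + 4.1×0.05 = 82.518 sabins.
Treatment contributes 757.1·0.83 = 628.393 sabins.
New total A_after = 710.911 sabins.
NR = 10·log₁₀(710.911/82.518) = 9.4 dB.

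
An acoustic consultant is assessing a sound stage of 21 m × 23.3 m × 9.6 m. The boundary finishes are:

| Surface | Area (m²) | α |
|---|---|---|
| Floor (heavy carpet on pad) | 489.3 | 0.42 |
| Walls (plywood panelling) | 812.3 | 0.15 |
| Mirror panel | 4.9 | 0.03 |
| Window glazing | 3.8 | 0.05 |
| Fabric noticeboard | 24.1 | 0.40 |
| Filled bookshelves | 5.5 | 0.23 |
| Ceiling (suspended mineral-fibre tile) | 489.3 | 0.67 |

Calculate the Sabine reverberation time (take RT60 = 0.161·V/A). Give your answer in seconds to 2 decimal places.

Total absorption A = 489.3*0.42 + 812.3*0.15 + 4.9*0.03 + 3.8*0.05 + 24.1*0.40 + 5.5*0.23 + 489.3*0.67
  = 205.506 + 121.845 + 0.147 + 0.190 + 9.640 + 1.265 + 327.831 = 666.424 m² sabins.
Volume V = 21 × 23.3 × 9.6 = 4697.28 m³.
T = 0.161 V/A = 0.161·4697.28/666.424 = 1.13 s.

1.13 sec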